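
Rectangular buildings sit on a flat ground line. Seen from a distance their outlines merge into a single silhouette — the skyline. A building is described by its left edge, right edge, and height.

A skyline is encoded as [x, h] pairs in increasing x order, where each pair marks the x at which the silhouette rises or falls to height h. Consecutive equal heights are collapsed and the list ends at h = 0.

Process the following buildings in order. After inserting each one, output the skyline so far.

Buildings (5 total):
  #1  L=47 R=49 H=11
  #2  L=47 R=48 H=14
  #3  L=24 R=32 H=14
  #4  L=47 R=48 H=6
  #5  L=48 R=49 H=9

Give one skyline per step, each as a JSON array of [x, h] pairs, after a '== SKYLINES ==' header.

== SKYLINES ==
[[47,11],[49,0]]
[[47,14],[48,11],[49,0]]
[[24,14],[32,0],[47,14],[48,11],[49,0]]
[[24,14],[32,0],[47,14],[48,11],[49,0]]
[[24,14],[32,0],[47,14],[48,11],[49,0]]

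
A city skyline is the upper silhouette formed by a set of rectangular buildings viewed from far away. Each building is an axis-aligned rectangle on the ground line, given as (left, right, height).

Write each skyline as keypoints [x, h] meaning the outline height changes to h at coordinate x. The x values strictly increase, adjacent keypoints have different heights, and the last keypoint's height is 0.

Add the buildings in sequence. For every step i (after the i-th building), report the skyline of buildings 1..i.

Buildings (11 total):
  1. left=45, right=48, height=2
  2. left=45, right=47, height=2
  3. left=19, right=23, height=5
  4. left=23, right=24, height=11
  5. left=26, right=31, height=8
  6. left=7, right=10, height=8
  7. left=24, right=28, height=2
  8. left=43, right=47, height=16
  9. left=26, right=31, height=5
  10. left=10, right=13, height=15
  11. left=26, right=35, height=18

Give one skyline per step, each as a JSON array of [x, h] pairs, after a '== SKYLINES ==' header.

== SKYLINES ==
[[45,2],[48,0]]
[[45,2],[48,0]]
[[19,5],[23,0],[45,2],[48,0]]
[[19,5],[23,11],[24,0],[45,2],[48,0]]
[[19,5],[23,11],[24,0],[26,8],[31,0],[45,2],[48,0]]
[[7,8],[10,0],[19,5],[23,11],[24,0],[26,8],[31,0],[45,2],[48,0]]
[[7,8],[10,0],[19,5],[23,11],[24,2],[26,8],[31,0],[45,2],[48,0]]
[[7,8],[10,0],[19,5],[23,11],[24,2],[26,8],[31,0],[43,16],[47,2],[48,0]]
[[7,8],[10,0],[19,5],[23,11],[24,2],[26,8],[31,0],[43,16],[47,2],[48,0]]
[[7,8],[10,15],[13,0],[19,5],[23,11],[24,2],[26,8],[31,0],[43,16],[47,2],[48,0]]
[[7,8],[10,15],[13,0],[19,5],[23,11],[24,2],[26,18],[35,0],[43,16],[47,2],[48,0]]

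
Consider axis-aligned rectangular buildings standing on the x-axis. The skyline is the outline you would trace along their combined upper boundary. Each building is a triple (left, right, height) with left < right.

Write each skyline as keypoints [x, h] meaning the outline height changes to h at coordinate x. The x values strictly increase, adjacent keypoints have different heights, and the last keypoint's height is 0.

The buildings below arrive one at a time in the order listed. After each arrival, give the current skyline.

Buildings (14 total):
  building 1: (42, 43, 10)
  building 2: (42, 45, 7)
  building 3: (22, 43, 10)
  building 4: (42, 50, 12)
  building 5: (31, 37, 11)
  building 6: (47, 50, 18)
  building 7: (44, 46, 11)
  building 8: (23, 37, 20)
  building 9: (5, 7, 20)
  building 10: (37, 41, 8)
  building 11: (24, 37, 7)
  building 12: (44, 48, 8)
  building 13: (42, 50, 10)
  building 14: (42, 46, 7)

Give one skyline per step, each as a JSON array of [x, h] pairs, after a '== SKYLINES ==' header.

== SKYLINES ==
[[42,10],[43,0]]
[[42,10],[43,7],[45,0]]
[[22,10],[43,7],[45,0]]
[[22,10],[42,12],[50,0]]
[[22,10],[31,11],[37,10],[42,12],[50,0]]
[[22,10],[31,11],[37,10],[42,12],[47,18],[50,0]]
[[22,10],[31,11],[37,10],[42,12],[47,18],[50,0]]
[[22,10],[23,20],[37,10],[42,12],[47,18],[50,0]]
[[5,20],[7,0],[22,10],[23,20],[37,10],[42,12],[47,18],[50,0]]
[[5,20],[7,0],[22,10],[23,20],[37,10],[42,12],[47,18],[50,0]]
[[5,20],[7,0],[22,10],[23,20],[37,10],[42,12],[47,18],[50,0]]
[[5,20],[7,0],[22,10],[23,20],[37,10],[42,12],[47,18],[50,0]]
[[5,20],[7,0],[22,10],[23,20],[37,10],[42,12],[47,18],[50,0]]
[[5,20],[7,0],[22,10],[23,20],[37,10],[42,12],[47,18],[50,0]]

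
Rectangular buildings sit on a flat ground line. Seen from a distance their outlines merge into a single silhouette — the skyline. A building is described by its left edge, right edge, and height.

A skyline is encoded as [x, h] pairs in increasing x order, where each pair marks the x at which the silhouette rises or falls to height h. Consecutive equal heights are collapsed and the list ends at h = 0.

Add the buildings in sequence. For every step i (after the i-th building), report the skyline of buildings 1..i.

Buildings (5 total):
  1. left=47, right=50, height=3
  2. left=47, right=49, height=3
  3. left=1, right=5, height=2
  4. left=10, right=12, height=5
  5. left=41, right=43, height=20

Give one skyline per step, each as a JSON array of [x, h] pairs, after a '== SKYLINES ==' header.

== SKYLINES ==
[[47,3],[50,0]]
[[47,3],[50,0]]
[[1,2],[5,0],[47,3],[50,0]]
[[1,2],[5,0],[10,5],[12,0],[47,3],[50,0]]
[[1,2],[5,0],[10,5],[12,0],[41,20],[43,0],[47,3],[50,0]]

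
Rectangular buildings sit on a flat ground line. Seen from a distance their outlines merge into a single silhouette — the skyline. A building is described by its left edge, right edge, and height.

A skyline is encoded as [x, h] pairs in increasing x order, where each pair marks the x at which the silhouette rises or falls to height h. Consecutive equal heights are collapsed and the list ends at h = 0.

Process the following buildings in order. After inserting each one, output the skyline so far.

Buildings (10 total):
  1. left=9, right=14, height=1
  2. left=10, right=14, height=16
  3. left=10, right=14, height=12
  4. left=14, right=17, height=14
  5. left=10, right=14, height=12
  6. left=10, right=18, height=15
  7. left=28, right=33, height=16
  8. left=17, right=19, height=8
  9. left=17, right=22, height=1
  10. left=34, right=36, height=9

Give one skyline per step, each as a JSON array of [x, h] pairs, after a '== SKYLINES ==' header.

== SKYLINES ==
[[9,1],[14,0]]
[[9,1],[10,16],[14,0]]
[[9,1],[10,16],[14,0]]
[[9,1],[10,16],[14,14],[17,0]]
[[9,1],[10,16],[14,14],[17,0]]
[[9,1],[10,16],[14,15],[18,0]]
[[9,1],[10,16],[14,15],[18,0],[28,16],[33,0]]
[[9,1],[10,16],[14,15],[18,8],[19,0],[28,16],[33,0]]
[[9,1],[10,16],[14,15],[18,8],[19,1],[22,0],[28,16],[33,0]]
[[9,1],[10,16],[14,15],[18,8],[19,1],[22,0],[28,16],[33,0],[34,9],[36,0]]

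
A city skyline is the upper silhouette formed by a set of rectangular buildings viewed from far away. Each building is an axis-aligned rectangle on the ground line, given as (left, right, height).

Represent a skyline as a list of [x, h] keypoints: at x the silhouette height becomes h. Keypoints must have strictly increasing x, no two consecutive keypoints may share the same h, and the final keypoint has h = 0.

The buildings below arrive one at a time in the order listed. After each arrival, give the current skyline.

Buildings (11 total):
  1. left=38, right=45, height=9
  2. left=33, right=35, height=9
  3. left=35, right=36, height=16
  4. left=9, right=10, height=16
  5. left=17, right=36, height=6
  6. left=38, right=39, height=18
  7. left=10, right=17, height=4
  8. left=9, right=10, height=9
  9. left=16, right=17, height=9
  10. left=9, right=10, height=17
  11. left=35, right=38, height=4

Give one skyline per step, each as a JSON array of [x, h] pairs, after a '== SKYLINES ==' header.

== SKYLINES ==
[[38,9],[45,0]]
[[33,9],[35,0],[38,9],[45,0]]
[[33,9],[35,16],[36,0],[38,9],[45,0]]
[[9,16],[10,0],[33,9],[35,16],[36,0],[38,9],[45,0]]
[[9,16],[10,0],[17,6],[33,9],[35,16],[36,0],[38,9],[45,0]]
[[9,16],[10,0],[17,6],[33,9],[35,16],[36,0],[38,18],[39,9],[45,0]]
[[9,16],[10,4],[17,6],[33,9],[35,16],[36,0],[38,18],[39,9],[45,0]]
[[9,16],[10,4],[17,6],[33,9],[35,16],[36,0],[38,18],[39,9],[45,0]]
[[9,16],[10,4],[16,9],[17,6],[33,9],[35,16],[36,0],[38,18],[39,9],[45,0]]
[[9,17],[10,4],[16,9],[17,6],[33,9],[35,16],[36,0],[38,18],[39,9],[45,0]]
[[9,17],[10,4],[16,9],[17,6],[33,9],[35,16],[36,4],[38,18],[39,9],[45,0]]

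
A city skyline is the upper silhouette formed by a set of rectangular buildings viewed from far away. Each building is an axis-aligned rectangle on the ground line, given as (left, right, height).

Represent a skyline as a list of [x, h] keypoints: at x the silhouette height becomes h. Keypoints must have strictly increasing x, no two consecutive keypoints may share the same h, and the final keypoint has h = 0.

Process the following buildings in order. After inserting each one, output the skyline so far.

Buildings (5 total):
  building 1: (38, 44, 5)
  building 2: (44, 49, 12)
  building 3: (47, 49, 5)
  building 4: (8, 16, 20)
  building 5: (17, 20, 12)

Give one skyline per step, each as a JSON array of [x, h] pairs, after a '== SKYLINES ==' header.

== SKYLINES ==
[[38,5],[44,0]]
[[38,5],[44,12],[49,0]]
[[38,5],[44,12],[49,0]]
[[8,20],[16,0],[38,5],[44,12],[49,0]]
[[8,20],[16,0],[17,12],[20,0],[38,5],[44,12],[49,0]]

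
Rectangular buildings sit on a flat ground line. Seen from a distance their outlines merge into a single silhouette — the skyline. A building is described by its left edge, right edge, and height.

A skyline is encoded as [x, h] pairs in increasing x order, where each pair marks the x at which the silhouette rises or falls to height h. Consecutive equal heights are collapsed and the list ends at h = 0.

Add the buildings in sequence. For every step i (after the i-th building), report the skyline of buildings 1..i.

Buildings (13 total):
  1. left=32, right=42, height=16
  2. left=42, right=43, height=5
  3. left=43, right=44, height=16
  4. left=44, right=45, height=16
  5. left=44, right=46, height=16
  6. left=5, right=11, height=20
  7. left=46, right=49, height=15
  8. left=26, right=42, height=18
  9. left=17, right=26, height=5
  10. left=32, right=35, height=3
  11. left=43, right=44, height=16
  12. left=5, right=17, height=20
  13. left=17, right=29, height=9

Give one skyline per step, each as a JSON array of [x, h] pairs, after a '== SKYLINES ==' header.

== SKYLINES ==
[[32,16],[42,0]]
[[32,16],[42,5],[43,0]]
[[32,16],[42,5],[43,16],[44,0]]
[[32,16],[42,5],[43,16],[45,0]]
[[32,16],[42,5],[43,16],[46,0]]
[[5,20],[11,0],[32,16],[42,5],[43,16],[46,0]]
[[5,20],[11,0],[32,16],[42,5],[43,16],[46,15],[49,0]]
[[5,20],[11,0],[26,18],[42,5],[43,16],[46,15],[49,0]]
[[5,20],[11,0],[17,5],[26,18],[42,5],[43,16],[46,15],[49,0]]
[[5,20],[11,0],[17,5],[26,18],[42,5],[43,16],[46,15],[49,0]]
[[5,20],[11,0],[17,5],[26,18],[42,5],[43,16],[46,15],[49,0]]
[[5,20],[17,5],[26,18],[42,5],[43,16],[46,15],[49,0]]
[[5,20],[17,9],[26,18],[42,5],[43,16],[46,15],[49,0]]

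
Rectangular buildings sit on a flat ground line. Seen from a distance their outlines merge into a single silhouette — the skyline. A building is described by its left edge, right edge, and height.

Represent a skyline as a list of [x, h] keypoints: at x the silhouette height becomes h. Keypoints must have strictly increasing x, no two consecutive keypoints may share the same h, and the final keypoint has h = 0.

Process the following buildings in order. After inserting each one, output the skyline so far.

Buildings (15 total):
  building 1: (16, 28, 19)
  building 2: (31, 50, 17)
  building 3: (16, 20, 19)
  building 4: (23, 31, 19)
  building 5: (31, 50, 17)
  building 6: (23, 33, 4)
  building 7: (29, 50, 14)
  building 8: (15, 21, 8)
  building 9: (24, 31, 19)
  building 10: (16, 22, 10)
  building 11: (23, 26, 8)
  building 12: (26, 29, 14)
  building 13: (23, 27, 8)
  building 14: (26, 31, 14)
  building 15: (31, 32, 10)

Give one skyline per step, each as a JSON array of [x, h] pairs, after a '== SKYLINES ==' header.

== SKYLINES ==
[[16,19],[28,0]]
[[16,19],[28,0],[31,17],[50,0]]
[[16,19],[28,0],[31,17],[50,0]]
[[16,19],[31,17],[50,0]]
[[16,19],[31,17],[50,0]]
[[16,19],[31,17],[50,0]]
[[16,19],[31,17],[50,0]]
[[15,8],[16,19],[31,17],[50,0]]
[[15,8],[16,19],[31,17],[50,0]]
[[15,8],[16,19],[31,17],[50,0]]
[[15,8],[16,19],[31,17],[50,0]]
[[15,8],[16,19],[31,17],[50,0]]
[[15,8],[16,19],[31,17],[50,0]]
[[15,8],[16,19],[31,17],[50,0]]
[[15,8],[16,19],[31,17],[50,0]]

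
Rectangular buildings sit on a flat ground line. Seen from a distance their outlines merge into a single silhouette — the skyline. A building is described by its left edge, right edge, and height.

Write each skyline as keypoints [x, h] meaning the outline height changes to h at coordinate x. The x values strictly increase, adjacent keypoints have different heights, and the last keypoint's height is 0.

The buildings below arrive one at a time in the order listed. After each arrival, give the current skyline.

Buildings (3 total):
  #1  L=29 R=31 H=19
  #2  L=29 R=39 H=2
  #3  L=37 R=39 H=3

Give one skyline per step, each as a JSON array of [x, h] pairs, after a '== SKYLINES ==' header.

== SKYLINES ==
[[29,19],[31,0]]
[[29,19],[31,2],[39,0]]
[[29,19],[31,2],[37,3],[39,0]]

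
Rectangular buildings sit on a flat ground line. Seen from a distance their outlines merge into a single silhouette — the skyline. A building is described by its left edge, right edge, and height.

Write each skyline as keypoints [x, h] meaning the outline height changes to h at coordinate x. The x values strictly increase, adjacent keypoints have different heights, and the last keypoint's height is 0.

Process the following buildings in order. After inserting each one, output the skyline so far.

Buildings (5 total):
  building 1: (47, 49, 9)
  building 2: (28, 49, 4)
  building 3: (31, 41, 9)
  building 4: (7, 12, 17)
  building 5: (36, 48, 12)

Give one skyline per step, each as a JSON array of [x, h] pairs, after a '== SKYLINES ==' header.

== SKYLINES ==
[[47,9],[49,0]]
[[28,4],[47,9],[49,0]]
[[28,4],[31,9],[41,4],[47,9],[49,0]]
[[7,17],[12,0],[28,4],[31,9],[41,4],[47,9],[49,0]]
[[7,17],[12,0],[28,4],[31,9],[36,12],[48,9],[49,0]]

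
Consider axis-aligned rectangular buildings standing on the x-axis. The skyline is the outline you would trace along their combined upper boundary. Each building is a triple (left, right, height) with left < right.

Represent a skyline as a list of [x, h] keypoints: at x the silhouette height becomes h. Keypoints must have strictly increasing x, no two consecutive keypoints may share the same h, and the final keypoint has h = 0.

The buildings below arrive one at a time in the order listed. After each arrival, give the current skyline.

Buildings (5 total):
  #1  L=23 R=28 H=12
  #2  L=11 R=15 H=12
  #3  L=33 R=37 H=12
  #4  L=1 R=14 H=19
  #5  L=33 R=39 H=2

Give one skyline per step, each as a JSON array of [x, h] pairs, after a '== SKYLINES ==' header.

== SKYLINES ==
[[23,12],[28,0]]
[[11,12],[15,0],[23,12],[28,0]]
[[11,12],[15,0],[23,12],[28,0],[33,12],[37,0]]
[[1,19],[14,12],[15,0],[23,12],[28,0],[33,12],[37,0]]
[[1,19],[14,12],[15,0],[23,12],[28,0],[33,12],[37,2],[39,0]]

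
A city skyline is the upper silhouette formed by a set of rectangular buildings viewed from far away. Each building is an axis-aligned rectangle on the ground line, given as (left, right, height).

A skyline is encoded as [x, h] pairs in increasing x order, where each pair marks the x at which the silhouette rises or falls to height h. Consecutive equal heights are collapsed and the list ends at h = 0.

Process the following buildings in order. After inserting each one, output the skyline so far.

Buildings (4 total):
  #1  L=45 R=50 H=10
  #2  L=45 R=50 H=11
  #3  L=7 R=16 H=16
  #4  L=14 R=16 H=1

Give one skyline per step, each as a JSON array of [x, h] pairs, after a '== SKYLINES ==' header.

== SKYLINES ==
[[45,10],[50,0]]
[[45,11],[50,0]]
[[7,16],[16,0],[45,11],[50,0]]
[[7,16],[16,0],[45,11],[50,0]]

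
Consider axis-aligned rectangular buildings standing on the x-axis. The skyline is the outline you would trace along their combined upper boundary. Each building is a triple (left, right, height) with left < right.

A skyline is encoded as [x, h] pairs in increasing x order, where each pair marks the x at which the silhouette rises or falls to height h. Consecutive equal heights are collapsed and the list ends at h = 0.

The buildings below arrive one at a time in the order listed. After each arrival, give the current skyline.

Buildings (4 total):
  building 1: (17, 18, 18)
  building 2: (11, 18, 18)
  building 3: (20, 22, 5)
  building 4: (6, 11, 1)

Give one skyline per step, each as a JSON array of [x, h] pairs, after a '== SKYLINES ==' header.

== SKYLINES ==
[[17,18],[18,0]]
[[11,18],[18,0]]
[[11,18],[18,0],[20,5],[22,0]]
[[6,1],[11,18],[18,0],[20,5],[22,0]]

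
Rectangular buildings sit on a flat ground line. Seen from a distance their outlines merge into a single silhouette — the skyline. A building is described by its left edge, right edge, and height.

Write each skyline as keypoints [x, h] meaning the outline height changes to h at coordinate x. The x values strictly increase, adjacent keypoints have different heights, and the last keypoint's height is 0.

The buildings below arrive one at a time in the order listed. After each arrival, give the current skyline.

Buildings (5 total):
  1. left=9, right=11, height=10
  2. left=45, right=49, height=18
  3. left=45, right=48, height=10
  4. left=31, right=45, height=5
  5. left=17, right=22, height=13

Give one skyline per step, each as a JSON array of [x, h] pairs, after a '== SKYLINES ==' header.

== SKYLINES ==
[[9,10],[11,0]]
[[9,10],[11,0],[45,18],[49,0]]
[[9,10],[11,0],[45,18],[49,0]]
[[9,10],[11,0],[31,5],[45,18],[49,0]]
[[9,10],[11,0],[17,13],[22,0],[31,5],[45,18],[49,0]]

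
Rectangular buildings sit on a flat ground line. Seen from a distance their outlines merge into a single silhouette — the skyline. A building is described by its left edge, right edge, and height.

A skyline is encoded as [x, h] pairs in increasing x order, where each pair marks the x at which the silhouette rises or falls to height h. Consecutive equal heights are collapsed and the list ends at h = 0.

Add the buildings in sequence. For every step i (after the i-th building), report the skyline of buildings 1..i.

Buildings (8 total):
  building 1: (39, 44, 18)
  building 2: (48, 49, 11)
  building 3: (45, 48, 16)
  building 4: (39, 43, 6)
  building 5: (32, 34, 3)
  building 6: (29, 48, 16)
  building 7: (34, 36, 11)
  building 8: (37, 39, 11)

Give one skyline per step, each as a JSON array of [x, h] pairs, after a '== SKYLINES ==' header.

== SKYLINES ==
[[39,18],[44,0]]
[[39,18],[44,0],[48,11],[49,0]]
[[39,18],[44,0],[45,16],[48,11],[49,0]]
[[39,18],[44,0],[45,16],[48,11],[49,0]]
[[32,3],[34,0],[39,18],[44,0],[45,16],[48,11],[49,0]]
[[29,16],[39,18],[44,16],[48,11],[49,0]]
[[29,16],[39,18],[44,16],[48,11],[49,0]]
[[29,16],[39,18],[44,16],[48,11],[49,0]]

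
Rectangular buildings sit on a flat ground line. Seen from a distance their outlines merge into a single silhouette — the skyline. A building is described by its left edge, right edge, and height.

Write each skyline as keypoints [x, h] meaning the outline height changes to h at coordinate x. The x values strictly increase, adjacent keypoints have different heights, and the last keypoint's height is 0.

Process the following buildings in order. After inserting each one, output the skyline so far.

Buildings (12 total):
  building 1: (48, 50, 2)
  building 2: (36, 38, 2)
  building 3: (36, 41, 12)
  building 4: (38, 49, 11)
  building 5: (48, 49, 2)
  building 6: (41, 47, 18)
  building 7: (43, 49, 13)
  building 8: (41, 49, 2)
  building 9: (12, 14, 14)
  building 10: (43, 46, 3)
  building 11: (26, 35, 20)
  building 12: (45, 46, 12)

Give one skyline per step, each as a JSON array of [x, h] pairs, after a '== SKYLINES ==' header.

== SKYLINES ==
[[48,2],[50,0]]
[[36,2],[38,0],[48,2],[50,0]]
[[36,12],[41,0],[48,2],[50,0]]
[[36,12],[41,11],[49,2],[50,0]]
[[36,12],[41,11],[49,2],[50,0]]
[[36,12],[41,18],[47,11],[49,2],[50,0]]
[[36,12],[41,18],[47,13],[49,2],[50,0]]
[[36,12],[41,18],[47,13],[49,2],[50,0]]
[[12,14],[14,0],[36,12],[41,18],[47,13],[49,2],[50,0]]
[[12,14],[14,0],[36,12],[41,18],[47,13],[49,2],[50,0]]
[[12,14],[14,0],[26,20],[35,0],[36,12],[41,18],[47,13],[49,2],[50,0]]
[[12,14],[14,0],[26,20],[35,0],[36,12],[41,18],[47,13],[49,2],[50,0]]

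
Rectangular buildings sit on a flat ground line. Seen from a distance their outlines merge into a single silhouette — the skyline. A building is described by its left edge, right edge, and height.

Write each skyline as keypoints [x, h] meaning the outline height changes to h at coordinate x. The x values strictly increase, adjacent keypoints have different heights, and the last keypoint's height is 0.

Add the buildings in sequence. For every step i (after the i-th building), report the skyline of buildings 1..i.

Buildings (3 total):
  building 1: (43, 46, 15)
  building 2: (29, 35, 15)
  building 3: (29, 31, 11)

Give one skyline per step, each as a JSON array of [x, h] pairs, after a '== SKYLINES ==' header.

== SKYLINES ==
[[43,15],[46,0]]
[[29,15],[35,0],[43,15],[46,0]]
[[29,15],[35,0],[43,15],[46,0]]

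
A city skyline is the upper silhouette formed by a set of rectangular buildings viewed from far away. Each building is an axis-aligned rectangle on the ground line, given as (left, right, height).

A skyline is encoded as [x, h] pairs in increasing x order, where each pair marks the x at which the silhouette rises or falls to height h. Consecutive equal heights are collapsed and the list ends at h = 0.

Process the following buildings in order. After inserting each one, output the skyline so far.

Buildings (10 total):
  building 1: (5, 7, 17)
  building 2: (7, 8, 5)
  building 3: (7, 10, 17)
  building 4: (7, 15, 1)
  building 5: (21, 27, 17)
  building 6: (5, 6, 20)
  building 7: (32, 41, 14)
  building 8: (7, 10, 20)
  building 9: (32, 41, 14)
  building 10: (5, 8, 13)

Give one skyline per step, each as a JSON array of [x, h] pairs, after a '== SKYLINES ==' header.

== SKYLINES ==
[[5,17],[7,0]]
[[5,17],[7,5],[8,0]]
[[5,17],[10,0]]
[[5,17],[10,1],[15,0]]
[[5,17],[10,1],[15,0],[21,17],[27,0]]
[[5,20],[6,17],[10,1],[15,0],[21,17],[27,0]]
[[5,20],[6,17],[10,1],[15,0],[21,17],[27,0],[32,14],[41,0]]
[[5,20],[6,17],[7,20],[10,1],[15,0],[21,17],[27,0],[32,14],[41,0]]
[[5,20],[6,17],[7,20],[10,1],[15,0],[21,17],[27,0],[32,14],[41,0]]
[[5,20],[6,17],[7,20],[10,1],[15,0],[21,17],[27,0],[32,14],[41,0]]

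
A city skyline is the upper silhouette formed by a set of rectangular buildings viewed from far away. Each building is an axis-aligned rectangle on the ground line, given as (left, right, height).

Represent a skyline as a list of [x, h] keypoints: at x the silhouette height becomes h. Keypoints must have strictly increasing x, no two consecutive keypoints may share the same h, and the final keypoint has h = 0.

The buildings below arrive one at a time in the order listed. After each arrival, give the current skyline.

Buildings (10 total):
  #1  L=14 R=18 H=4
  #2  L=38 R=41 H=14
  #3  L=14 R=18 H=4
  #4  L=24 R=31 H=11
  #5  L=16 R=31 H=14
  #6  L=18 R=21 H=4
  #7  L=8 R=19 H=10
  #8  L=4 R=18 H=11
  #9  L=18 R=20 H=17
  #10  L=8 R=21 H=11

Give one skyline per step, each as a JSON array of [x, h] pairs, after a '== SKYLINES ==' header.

== SKYLINES ==
[[14,4],[18,0]]
[[14,4],[18,0],[38,14],[41,0]]
[[14,4],[18,0],[38,14],[41,0]]
[[14,4],[18,0],[24,11],[31,0],[38,14],[41,0]]
[[14,4],[16,14],[31,0],[38,14],[41,0]]
[[14,4],[16,14],[31,0],[38,14],[41,0]]
[[8,10],[16,14],[31,0],[38,14],[41,0]]
[[4,11],[16,14],[31,0],[38,14],[41,0]]
[[4,11],[16,14],[18,17],[20,14],[31,0],[38,14],[41,0]]
[[4,11],[16,14],[18,17],[20,14],[31,0],[38,14],[41,0]]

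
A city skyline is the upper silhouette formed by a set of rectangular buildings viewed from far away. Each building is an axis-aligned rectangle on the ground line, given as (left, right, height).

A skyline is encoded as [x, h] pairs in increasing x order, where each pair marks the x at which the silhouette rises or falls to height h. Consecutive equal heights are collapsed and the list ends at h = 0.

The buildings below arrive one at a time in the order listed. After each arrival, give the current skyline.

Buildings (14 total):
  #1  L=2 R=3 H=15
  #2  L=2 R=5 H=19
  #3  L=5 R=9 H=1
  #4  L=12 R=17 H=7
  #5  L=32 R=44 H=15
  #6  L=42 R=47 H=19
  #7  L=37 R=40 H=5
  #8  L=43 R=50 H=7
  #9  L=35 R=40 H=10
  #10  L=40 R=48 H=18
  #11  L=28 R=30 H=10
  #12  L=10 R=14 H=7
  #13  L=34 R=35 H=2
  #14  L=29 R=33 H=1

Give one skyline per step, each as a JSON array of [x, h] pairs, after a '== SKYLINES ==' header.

== SKYLINES ==
[[2,15],[3,0]]
[[2,19],[5,0]]
[[2,19],[5,1],[9,0]]
[[2,19],[5,1],[9,0],[12,7],[17,0]]
[[2,19],[5,1],[9,0],[12,7],[17,0],[32,15],[44,0]]
[[2,19],[5,1],[9,0],[12,7],[17,0],[32,15],[42,19],[47,0]]
[[2,19],[5,1],[9,0],[12,7],[17,0],[32,15],[42,19],[47,0]]
[[2,19],[5,1],[9,0],[12,7],[17,0],[32,15],[42,19],[47,7],[50,0]]
[[2,19],[5,1],[9,0],[12,7],[17,0],[32,15],[42,19],[47,7],[50,0]]
[[2,19],[5,1],[9,0],[12,7],[17,0],[32,15],[40,18],[42,19],[47,18],[48,7],[50,0]]
[[2,19],[5,1],[9,0],[12,7],[17,0],[28,10],[30,0],[32,15],[40,18],[42,19],[47,18],[48,7],[50,0]]
[[2,19],[5,1],[9,0],[10,7],[17,0],[28,10],[30,0],[32,15],[40,18],[42,19],[47,18],[48,7],[50,0]]
[[2,19],[5,1],[9,0],[10,7],[17,0],[28,10],[30,0],[32,15],[40,18],[42,19],[47,18],[48,7],[50,0]]
[[2,19],[5,1],[9,0],[10,7],[17,0],[28,10],[30,1],[32,15],[40,18],[42,19],[47,18],[48,7],[50,0]]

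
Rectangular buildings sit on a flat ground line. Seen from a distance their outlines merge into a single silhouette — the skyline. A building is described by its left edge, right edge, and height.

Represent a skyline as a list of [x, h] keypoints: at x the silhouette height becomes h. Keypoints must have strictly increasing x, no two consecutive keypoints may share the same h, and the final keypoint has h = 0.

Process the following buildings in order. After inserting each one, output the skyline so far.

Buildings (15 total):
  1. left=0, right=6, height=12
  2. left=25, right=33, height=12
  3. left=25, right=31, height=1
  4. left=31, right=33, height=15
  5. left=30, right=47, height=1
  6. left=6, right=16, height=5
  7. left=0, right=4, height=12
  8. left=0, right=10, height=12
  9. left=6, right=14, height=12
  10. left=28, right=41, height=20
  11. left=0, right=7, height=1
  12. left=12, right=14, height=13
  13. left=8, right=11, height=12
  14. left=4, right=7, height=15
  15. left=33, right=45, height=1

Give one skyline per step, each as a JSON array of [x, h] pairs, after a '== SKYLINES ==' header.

== SKYLINES ==
[[0,12],[6,0]]
[[0,12],[6,0],[25,12],[33,0]]
[[0,12],[6,0],[25,12],[33,0]]
[[0,12],[6,0],[25,12],[31,15],[33,0]]
[[0,12],[6,0],[25,12],[31,15],[33,1],[47,0]]
[[0,12],[6,5],[16,0],[25,12],[31,15],[33,1],[47,0]]
[[0,12],[6,5],[16,0],[25,12],[31,15],[33,1],[47,0]]
[[0,12],[10,5],[16,0],[25,12],[31,15],[33,1],[47,0]]
[[0,12],[14,5],[16,0],[25,12],[31,15],[33,1],[47,0]]
[[0,12],[14,5],[16,0],[25,12],[28,20],[41,1],[47,0]]
[[0,12],[14,5],[16,0],[25,12],[28,20],[41,1],[47,0]]
[[0,12],[12,13],[14,5],[16,0],[25,12],[28,20],[41,1],[47,0]]
[[0,12],[12,13],[14,5],[16,0],[25,12],[28,20],[41,1],[47,0]]
[[0,12],[4,15],[7,12],[12,13],[14,5],[16,0],[25,12],[28,20],[41,1],[47,0]]
[[0,12],[4,15],[7,12],[12,13],[14,5],[16,0],[25,12],[28,20],[41,1],[47,0]]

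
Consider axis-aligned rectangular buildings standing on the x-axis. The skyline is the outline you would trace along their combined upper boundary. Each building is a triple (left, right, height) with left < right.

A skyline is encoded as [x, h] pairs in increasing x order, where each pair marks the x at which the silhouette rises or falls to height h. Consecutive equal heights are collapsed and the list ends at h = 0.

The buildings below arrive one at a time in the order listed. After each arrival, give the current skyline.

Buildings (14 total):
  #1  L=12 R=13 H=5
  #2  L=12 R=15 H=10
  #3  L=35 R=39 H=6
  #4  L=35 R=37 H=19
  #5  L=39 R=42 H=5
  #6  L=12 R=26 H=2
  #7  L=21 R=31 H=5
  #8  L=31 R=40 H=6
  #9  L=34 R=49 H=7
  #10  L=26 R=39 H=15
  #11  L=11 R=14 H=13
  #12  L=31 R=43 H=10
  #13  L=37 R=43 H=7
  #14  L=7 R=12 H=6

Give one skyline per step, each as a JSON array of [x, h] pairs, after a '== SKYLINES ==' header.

== SKYLINES ==
[[12,5],[13,0]]
[[12,10],[15,0]]
[[12,10],[15,0],[35,6],[39,0]]
[[12,10],[15,0],[35,19],[37,6],[39,0]]
[[12,10],[15,0],[35,19],[37,6],[39,5],[42,0]]
[[12,10],[15,2],[26,0],[35,19],[37,6],[39,5],[42,0]]
[[12,10],[15,2],[21,5],[31,0],[35,19],[37,6],[39,5],[42,0]]
[[12,10],[15,2],[21,5],[31,6],[35,19],[37,6],[40,5],[42,0]]
[[12,10],[15,2],[21,5],[31,6],[34,7],[35,19],[37,7],[49,0]]
[[12,10],[15,2],[21,5],[26,15],[35,19],[37,15],[39,7],[49,0]]
[[11,13],[14,10],[15,2],[21,5],[26,15],[35,19],[37,15],[39,7],[49,0]]
[[11,13],[14,10],[15,2],[21,5],[26,15],[35,19],[37,15],[39,10],[43,7],[49,0]]
[[11,13],[14,10],[15,2],[21,5],[26,15],[35,19],[37,15],[39,10],[43,7],[49,0]]
[[7,6],[11,13],[14,10],[15,2],[21,5],[26,15],[35,19],[37,15],[39,10],[43,7],[49,0]]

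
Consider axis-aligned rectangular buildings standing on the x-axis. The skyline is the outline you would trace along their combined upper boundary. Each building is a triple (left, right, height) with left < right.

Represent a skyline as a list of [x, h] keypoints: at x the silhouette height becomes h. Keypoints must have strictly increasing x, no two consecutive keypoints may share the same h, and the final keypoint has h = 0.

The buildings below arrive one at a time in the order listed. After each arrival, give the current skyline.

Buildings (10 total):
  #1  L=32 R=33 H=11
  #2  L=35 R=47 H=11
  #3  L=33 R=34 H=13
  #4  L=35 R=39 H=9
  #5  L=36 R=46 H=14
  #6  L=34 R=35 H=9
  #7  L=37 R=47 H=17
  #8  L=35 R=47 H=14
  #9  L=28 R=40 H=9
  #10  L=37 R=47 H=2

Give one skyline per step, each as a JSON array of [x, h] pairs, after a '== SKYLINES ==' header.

== SKYLINES ==
[[32,11],[33,0]]
[[32,11],[33,0],[35,11],[47,0]]
[[32,11],[33,13],[34,0],[35,11],[47,0]]
[[32,11],[33,13],[34,0],[35,11],[47,0]]
[[32,11],[33,13],[34,0],[35,11],[36,14],[46,11],[47,0]]
[[32,11],[33,13],[34,9],[35,11],[36,14],[46,11],[47,0]]
[[32,11],[33,13],[34,9],[35,11],[36,14],[37,17],[47,0]]
[[32,11],[33,13],[34,9],[35,14],[37,17],[47,0]]
[[28,9],[32,11],[33,13],[34,9],[35,14],[37,17],[47,0]]
[[28,9],[32,11],[33,13],[34,9],[35,14],[37,17],[47,0]]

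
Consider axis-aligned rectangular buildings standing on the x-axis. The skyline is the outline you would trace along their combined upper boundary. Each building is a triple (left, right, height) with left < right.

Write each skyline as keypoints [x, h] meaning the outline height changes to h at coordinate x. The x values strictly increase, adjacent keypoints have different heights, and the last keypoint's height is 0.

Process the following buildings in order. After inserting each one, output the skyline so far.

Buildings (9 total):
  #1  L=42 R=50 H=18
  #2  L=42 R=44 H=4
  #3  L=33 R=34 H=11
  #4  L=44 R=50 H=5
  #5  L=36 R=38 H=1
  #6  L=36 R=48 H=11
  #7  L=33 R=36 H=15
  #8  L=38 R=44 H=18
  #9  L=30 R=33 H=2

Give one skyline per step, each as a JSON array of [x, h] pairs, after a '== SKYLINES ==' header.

== SKYLINES ==
[[42,18],[50,0]]
[[42,18],[50,0]]
[[33,11],[34,0],[42,18],[50,0]]
[[33,11],[34,0],[42,18],[50,0]]
[[33,11],[34,0],[36,1],[38,0],[42,18],[50,0]]
[[33,11],[34,0],[36,11],[42,18],[50,0]]
[[33,15],[36,11],[42,18],[50,0]]
[[33,15],[36,11],[38,18],[50,0]]
[[30,2],[33,15],[36,11],[38,18],[50,0]]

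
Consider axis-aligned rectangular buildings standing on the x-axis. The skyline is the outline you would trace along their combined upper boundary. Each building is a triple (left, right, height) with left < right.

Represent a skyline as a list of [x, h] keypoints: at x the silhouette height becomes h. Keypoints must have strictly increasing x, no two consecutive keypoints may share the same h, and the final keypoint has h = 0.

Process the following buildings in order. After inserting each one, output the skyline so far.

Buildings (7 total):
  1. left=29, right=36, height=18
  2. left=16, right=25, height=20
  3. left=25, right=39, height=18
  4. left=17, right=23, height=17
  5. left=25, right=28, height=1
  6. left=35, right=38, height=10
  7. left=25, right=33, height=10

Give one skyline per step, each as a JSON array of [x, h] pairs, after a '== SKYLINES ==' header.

== SKYLINES ==
[[29,18],[36,0]]
[[16,20],[25,0],[29,18],[36,0]]
[[16,20],[25,18],[39,0]]
[[16,20],[25,18],[39,0]]
[[16,20],[25,18],[39,0]]
[[16,20],[25,18],[39,0]]
[[16,20],[25,18],[39,0]]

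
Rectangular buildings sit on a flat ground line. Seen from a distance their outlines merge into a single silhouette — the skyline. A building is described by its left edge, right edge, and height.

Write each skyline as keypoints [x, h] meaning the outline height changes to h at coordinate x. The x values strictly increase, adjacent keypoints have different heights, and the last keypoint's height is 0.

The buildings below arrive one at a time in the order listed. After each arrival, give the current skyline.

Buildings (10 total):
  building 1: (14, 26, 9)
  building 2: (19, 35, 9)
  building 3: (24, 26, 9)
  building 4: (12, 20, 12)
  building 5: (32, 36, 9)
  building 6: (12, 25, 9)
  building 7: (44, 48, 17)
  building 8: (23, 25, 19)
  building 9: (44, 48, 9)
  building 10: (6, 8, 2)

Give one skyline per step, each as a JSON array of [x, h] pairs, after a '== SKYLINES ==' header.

== SKYLINES ==
[[14,9],[26,0]]
[[14,9],[35,0]]
[[14,9],[35,0]]
[[12,12],[20,9],[35,0]]
[[12,12],[20,9],[36,0]]
[[12,12],[20,9],[36,0]]
[[12,12],[20,9],[36,0],[44,17],[48,0]]
[[12,12],[20,9],[23,19],[25,9],[36,0],[44,17],[48,0]]
[[12,12],[20,9],[23,19],[25,9],[36,0],[44,17],[48,0]]
[[6,2],[8,0],[12,12],[20,9],[23,19],[25,9],[36,0],[44,17],[48,0]]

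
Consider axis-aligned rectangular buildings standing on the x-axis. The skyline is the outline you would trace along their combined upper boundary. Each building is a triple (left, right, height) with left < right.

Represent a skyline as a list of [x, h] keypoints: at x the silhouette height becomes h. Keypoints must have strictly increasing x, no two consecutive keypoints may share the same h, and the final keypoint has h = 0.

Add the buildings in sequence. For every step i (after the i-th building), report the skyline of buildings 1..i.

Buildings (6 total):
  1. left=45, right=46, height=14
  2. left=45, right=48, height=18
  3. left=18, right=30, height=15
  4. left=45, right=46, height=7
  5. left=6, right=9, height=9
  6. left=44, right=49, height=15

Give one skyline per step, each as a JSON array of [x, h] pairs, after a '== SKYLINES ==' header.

== SKYLINES ==
[[45,14],[46,0]]
[[45,18],[48,0]]
[[18,15],[30,0],[45,18],[48,0]]
[[18,15],[30,0],[45,18],[48,0]]
[[6,9],[9,0],[18,15],[30,0],[45,18],[48,0]]
[[6,9],[9,0],[18,15],[30,0],[44,15],[45,18],[48,15],[49,0]]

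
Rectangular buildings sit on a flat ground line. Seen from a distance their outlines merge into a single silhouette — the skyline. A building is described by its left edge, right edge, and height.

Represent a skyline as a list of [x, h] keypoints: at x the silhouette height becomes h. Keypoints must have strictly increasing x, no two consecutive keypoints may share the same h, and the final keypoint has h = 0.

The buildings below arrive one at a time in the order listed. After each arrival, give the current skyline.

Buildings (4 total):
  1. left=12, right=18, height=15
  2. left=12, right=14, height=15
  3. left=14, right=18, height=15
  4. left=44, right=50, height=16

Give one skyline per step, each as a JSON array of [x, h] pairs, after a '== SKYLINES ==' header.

== SKYLINES ==
[[12,15],[18,0]]
[[12,15],[18,0]]
[[12,15],[18,0]]
[[12,15],[18,0],[44,16],[50,0]]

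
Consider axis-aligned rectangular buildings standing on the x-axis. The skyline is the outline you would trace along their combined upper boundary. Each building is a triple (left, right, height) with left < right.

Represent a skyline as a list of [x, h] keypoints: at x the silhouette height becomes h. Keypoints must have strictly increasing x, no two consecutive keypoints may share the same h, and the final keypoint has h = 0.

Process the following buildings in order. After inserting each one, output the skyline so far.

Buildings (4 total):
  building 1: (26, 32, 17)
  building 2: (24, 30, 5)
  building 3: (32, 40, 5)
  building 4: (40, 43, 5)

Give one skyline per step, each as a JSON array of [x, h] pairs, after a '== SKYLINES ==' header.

== SKYLINES ==
[[26,17],[32,0]]
[[24,5],[26,17],[32,0]]
[[24,5],[26,17],[32,5],[40,0]]
[[24,5],[26,17],[32,5],[43,0]]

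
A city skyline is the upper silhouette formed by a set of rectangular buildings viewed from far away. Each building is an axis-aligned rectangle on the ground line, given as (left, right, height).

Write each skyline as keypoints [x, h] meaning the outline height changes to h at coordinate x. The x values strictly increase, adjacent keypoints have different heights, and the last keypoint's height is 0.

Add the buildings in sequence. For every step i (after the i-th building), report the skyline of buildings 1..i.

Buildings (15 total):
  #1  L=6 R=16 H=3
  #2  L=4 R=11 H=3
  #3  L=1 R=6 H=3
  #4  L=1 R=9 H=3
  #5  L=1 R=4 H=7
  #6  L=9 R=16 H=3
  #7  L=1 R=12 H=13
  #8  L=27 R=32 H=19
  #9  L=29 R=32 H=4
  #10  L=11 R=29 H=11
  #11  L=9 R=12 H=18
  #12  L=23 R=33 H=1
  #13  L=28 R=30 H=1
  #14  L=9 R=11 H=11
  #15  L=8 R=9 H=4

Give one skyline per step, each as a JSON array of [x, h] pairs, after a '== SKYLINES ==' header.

== SKYLINES ==
[[6,3],[16,0]]
[[4,3],[16,0]]
[[1,3],[16,0]]
[[1,3],[16,0]]
[[1,7],[4,3],[16,0]]
[[1,7],[4,3],[16,0]]
[[1,13],[12,3],[16,0]]
[[1,13],[12,3],[16,0],[27,19],[32,0]]
[[1,13],[12,3],[16,0],[27,19],[32,0]]
[[1,13],[12,11],[27,19],[32,0]]
[[1,13],[9,18],[12,11],[27,19],[32,0]]
[[1,13],[9,18],[12,11],[27,19],[32,1],[33,0]]
[[1,13],[9,18],[12,11],[27,19],[32,1],[33,0]]
[[1,13],[9,18],[12,11],[27,19],[32,1],[33,0]]
[[1,13],[9,18],[12,11],[27,19],[32,1],[33,0]]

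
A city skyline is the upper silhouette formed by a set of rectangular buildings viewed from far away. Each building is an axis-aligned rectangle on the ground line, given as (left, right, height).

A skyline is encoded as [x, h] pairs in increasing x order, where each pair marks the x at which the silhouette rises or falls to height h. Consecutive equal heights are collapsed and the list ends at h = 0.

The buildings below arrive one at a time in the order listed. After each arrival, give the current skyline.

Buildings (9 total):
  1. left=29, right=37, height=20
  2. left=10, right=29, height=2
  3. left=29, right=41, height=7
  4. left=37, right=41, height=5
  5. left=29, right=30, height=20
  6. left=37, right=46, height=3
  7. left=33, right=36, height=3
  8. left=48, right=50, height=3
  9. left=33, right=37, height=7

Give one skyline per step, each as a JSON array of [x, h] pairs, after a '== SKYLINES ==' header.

== SKYLINES ==
[[29,20],[37,0]]
[[10,2],[29,20],[37,0]]
[[10,2],[29,20],[37,7],[41,0]]
[[10,2],[29,20],[37,7],[41,0]]
[[10,2],[29,20],[37,7],[41,0]]
[[10,2],[29,20],[37,7],[41,3],[46,0]]
[[10,2],[29,20],[37,7],[41,3],[46,0]]
[[10,2],[29,20],[37,7],[41,3],[46,0],[48,3],[50,0]]
[[10,2],[29,20],[37,7],[41,3],[46,0],[48,3],[50,0]]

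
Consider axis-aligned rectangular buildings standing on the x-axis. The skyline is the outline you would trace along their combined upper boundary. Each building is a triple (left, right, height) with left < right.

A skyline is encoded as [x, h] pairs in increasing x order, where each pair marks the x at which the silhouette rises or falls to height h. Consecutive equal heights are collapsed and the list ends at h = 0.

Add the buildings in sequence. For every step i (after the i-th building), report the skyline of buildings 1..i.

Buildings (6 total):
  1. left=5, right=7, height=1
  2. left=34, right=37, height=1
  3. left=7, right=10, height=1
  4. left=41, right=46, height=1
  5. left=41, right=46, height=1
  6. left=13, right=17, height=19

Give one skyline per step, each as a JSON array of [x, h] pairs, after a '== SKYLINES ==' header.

== SKYLINES ==
[[5,1],[7,0]]
[[5,1],[7,0],[34,1],[37,0]]
[[5,1],[10,0],[34,1],[37,0]]
[[5,1],[10,0],[34,1],[37,0],[41,1],[46,0]]
[[5,1],[10,0],[34,1],[37,0],[41,1],[46,0]]
[[5,1],[10,0],[13,19],[17,0],[34,1],[37,0],[41,1],[46,0]]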